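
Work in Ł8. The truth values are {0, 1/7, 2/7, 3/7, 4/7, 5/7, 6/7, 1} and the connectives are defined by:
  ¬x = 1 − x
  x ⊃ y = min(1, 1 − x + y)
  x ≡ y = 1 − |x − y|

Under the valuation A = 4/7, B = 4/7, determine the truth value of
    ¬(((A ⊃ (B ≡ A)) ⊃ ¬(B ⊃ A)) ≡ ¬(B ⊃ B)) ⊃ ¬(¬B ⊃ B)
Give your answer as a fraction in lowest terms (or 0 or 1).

B ≡ A = 4/7 ≡ 4/7 = 1
A ⊃ (B ≡ A) = 4/7 ⊃ 1 = 1
B ⊃ A = 4/7 ⊃ 4/7 = 1
¬(B ⊃ A) = ¬1 = 0
(A ⊃ (B ≡ A)) ⊃ ¬(B ⊃ A) = 1 ⊃ 0 = 0
B ⊃ B = 4/7 ⊃ 4/7 = 1
¬(B ⊃ B) = ¬1 = 0
((A ⊃ (B ≡ A)) ⊃ ¬(B ⊃ A)) ≡ ¬(B ⊃ B) = 0 ≡ 0 = 1
¬(((A ⊃ (B ≡ A)) ⊃ ¬(B ⊃ A)) ≡ ¬(B ⊃ B)) = ¬1 = 0
¬B = ¬4/7 = 3/7
¬B ⊃ B = 3/7 ⊃ 4/7 = 1
¬(¬B ⊃ B) = ¬1 = 0
¬(((A ⊃ (B ≡ A)) ⊃ ¬(B ⊃ A)) ≡ ¬(B ⊃ B)) ⊃ ¬(¬B ⊃ B) = 0 ⊃ 0 = 1

1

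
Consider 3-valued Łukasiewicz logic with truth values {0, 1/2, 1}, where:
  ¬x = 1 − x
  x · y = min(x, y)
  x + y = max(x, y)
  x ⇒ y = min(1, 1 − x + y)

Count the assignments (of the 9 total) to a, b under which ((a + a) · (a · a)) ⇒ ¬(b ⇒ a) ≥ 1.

a = 0, b = 0 ↦ 1  ≥
a = 0, b = 1/2 ↦ 1  ≥
a = 0, b = 1 ↦ 1  ≥
a = 1/2, b = 0 ↦ 1/2  <
a = 1/2, b = 1/2 ↦ 1/2  <
a = 1/2, b = 1 ↦ 1  ≥
a = 1, b = 0 ↦ 0  <
a = 1, b = 1/2 ↦ 0  <
a = 1, b = 1 ↦ 0  <
So 4 of the 9 assignments meet the threshold.

4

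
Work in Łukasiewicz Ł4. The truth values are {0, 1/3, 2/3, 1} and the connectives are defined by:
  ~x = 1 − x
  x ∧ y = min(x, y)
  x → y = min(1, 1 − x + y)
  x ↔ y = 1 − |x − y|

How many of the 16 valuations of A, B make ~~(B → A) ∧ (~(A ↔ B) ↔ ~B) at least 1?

4

A = 0, B = 0 ↦ 0  <
A = 0, B = 1/3 ↦ 2/3  <
A = 0, B = 2/3 ↦ 1/3  <
A = 0, B = 1 ↦ 0  <
A = 1/3, B = 0 ↦ 1/3  <
A = 1/3, B = 1/3 ↦ 1/3  <
A = 1/3, B = 2/3 ↦ 2/3  <
A = 1/3, B = 1 ↦ 1/3  <
A = 2/3, B = 0 ↦ 2/3  <
A = 2/3, B = 1/3 ↦ 2/3  <
A = 2/3, B = 2/3 ↦ 2/3  <
A = 2/3, B = 1 ↦ 2/3  <
A = 1, B = 0 ↦ 1  ≥
A = 1, B = 1/3 ↦ 1  ≥
A = 1, B = 2/3 ↦ 1  ≥
A = 1, B = 1 ↦ 1  ≥
So 4 of the 16 assignments meet the threshold.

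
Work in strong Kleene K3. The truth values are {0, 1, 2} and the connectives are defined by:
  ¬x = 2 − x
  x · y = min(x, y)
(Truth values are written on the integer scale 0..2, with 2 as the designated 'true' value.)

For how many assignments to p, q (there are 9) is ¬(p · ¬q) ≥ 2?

5

p = 0, q = 0 ↦ 2  ≥
p = 0, q = 1 ↦ 2  ≥
p = 0, q = 2 ↦ 2  ≥
p = 1, q = 0 ↦ 1  <
p = 1, q = 1 ↦ 1  <
p = 1, q = 2 ↦ 2  ≥
p = 2, q = 0 ↦ 0  <
p = 2, q = 1 ↦ 1  <
p = 2, q = 2 ↦ 2  ≥
So 5 of the 9 assignments meet the threshold.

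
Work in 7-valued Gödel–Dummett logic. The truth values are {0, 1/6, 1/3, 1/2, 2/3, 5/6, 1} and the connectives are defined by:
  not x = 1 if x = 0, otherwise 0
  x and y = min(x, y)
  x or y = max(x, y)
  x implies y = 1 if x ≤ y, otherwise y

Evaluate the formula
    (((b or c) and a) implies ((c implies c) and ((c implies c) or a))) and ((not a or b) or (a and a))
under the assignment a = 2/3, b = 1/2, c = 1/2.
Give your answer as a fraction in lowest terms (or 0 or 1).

2/3

b or c = 1/2 or 1/2 = 1/2
(b or c) and a = 1/2 and 2/3 = 1/2
c implies c = 1/2 implies 1/2 = 1
c implies c = 1/2 implies 1/2 = 1
(c implies c) or a = 1 or 2/3 = 1
(c implies c) and ((c implies c) or a) = 1 and 1 = 1
((b or c) and a) implies ((c implies c) and ((c implies c) or a)) = 1/2 implies 1 = 1
not a = not 2/3 = 0
not a or b = 0 or 1/2 = 1/2
a and a = 2/3 and 2/3 = 2/3
(not a or b) or (a and a) = 1/2 or 2/3 = 2/3
(((b or c) and a) implies ((c implies c) and ((c implies c) or a))) and ((not a or b) or (a and a)) = 1 and 2/3 = 2/3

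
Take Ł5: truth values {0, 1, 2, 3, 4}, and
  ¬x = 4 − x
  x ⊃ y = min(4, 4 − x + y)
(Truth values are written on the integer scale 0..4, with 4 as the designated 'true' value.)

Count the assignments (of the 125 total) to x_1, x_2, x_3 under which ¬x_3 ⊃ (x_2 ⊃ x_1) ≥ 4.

value 4: 105 assignments (counts)
value 3: 10 assignments
value 2: 6 assignments
value 1: 3 assignments
value 0: 1 assignment
So 105 of the 125 assignments meet the threshold.

105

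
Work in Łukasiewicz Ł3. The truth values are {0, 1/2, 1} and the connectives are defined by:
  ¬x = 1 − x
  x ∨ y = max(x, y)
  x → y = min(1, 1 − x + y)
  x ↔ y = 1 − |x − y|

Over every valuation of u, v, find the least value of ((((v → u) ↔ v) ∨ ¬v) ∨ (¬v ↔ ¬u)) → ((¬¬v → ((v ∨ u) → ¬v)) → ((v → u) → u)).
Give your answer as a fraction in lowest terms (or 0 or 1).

Take u = 0, v = 0:
v → u = 0 → 0 = 1
(v → u) ↔ v = 1 ↔ 0 = 0
¬v = ¬0 = 1
((v → u) ↔ v) ∨ ¬v = 0 ∨ 1 = 1
¬v = ¬0 = 1
¬u = ¬0 = 1
¬v ↔ ¬u = 1 ↔ 1 = 1
(((v → u) ↔ v) ∨ ¬v) ∨ (¬v ↔ ¬u) = 1 ∨ 1 = 1
¬v = ¬0 = 1
¬¬v = ¬1 = 0
v ∨ u = 0 ∨ 0 = 0
¬v = ¬0 = 1
(v ∨ u) → ¬v = 0 → 1 = 1
¬¬v → ((v ∨ u) → ¬v) = 0 → 1 = 1
v → u = 0 → 0 = 1
(v → u) → u = 1 → 0 = 0
(¬¬v → ((v ∨ u) → ¬v)) → ((v → u) → u) = 1 → 0 = 0
((((v → u) ↔ v) ∨ ¬v) ∨ (¬v ↔ ¬u)) → ((¬¬v → ((v ∨ u) → ¬v)) → ((v → u) → u)) = 1 → 0 = 0
No assignment yields a value below 0, so this is the minimum.

0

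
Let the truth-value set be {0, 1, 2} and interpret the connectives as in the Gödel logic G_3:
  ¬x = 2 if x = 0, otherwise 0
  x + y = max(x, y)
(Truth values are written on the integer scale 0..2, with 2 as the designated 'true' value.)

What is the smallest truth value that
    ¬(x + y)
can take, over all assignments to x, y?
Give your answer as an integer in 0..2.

Take x = 0, y = 1:
x + y = 0 + 1 = 1
¬(x + y) = ¬1 = 0
No assignment yields a value below 0, so this is the minimum.

0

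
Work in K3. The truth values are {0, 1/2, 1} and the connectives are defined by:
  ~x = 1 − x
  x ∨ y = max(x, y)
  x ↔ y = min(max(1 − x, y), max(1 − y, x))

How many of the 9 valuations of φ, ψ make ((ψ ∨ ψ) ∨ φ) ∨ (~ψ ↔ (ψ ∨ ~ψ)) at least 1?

φ = 0, ψ = 0 ↦ 1  ≥
φ = 0, ψ = 1/2 ↦ 1/2  <
φ = 0, ψ = 1 ↦ 1  ≥
φ = 1/2, ψ = 0 ↦ 1  ≥
φ = 1/2, ψ = 1/2 ↦ 1/2  <
φ = 1/2, ψ = 1 ↦ 1  ≥
φ = 1, ψ = 0 ↦ 1  ≥
φ = 1, ψ = 1/2 ↦ 1  ≥
φ = 1, ψ = 1 ↦ 1  ≥
So 7 of the 9 assignments meet the threshold.

7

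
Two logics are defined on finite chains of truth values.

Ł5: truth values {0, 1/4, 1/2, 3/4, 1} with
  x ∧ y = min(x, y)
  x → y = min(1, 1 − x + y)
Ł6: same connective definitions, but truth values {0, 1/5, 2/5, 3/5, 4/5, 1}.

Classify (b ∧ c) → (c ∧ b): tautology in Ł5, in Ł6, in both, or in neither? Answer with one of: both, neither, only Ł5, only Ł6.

In Ł5: every assignment gives 1 — tautology.
In Ł6: every assignment gives 1 — tautology.

both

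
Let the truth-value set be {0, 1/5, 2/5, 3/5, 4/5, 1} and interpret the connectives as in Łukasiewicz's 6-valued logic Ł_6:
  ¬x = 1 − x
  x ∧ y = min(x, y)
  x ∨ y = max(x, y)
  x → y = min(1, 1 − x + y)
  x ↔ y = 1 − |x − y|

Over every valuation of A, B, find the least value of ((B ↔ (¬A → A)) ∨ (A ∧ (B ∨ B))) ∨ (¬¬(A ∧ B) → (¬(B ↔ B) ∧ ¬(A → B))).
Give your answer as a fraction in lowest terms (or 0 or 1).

3/5

Take A = 2/5, B = 2/5:
¬A = ¬2/5 = 3/5
¬A → A = 3/5 → 2/5 = 4/5
B ↔ (¬A → A) = 2/5 ↔ 4/5 = 3/5
B ∨ B = 2/5 ∨ 2/5 = 2/5
A ∧ (B ∨ B) = 2/5 ∧ 2/5 = 2/5
(B ↔ (¬A → A)) ∨ (A ∧ (B ∨ B)) = 3/5 ∨ 2/5 = 3/5
A ∧ B = 2/5 ∧ 2/5 = 2/5
¬(A ∧ B) = ¬2/5 = 3/5
¬¬(A ∧ B) = ¬3/5 = 2/5
B ↔ B = 2/5 ↔ 2/5 = 1
¬(B ↔ B) = ¬1 = 0
A → B = 2/5 → 2/5 = 1
¬(A → B) = ¬1 = 0
¬(B ↔ B) ∧ ¬(A → B) = 0 ∧ 0 = 0
¬¬(A ∧ B) → (¬(B ↔ B) ∧ ¬(A → B)) = 2/5 → 0 = 3/5
((B ↔ (¬A → A)) ∨ (A ∧ (B ∨ B))) ∨ (¬¬(A ∧ B) → (¬(B ↔ B) ∧ ¬(A → B))) = 3/5 ∨ 3/5 = 3/5
No assignment yields a value below 3/5, so this is the minimum.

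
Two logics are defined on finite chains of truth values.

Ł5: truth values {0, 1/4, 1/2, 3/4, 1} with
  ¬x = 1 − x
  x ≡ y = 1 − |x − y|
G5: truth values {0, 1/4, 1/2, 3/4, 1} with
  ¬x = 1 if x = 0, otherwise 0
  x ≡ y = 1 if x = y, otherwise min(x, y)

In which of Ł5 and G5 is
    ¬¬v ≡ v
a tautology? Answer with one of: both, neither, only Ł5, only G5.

only Ł5

In Ł5: every assignment gives 1 — tautology.
In G5: at v = 1/4 the value is 1/4 — not a tautology.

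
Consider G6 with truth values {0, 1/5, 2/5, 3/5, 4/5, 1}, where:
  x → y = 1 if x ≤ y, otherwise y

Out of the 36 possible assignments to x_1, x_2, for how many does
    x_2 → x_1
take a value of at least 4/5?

22

value 1: 21 assignments (counts)
value 4/5: 1 assignment (counts)
value 3/5: 2 assignments
value 2/5: 3 assignments
value 1/5: 4 assignments
value 0: 5 assignments
So 22 of the 36 assignments meet the threshold.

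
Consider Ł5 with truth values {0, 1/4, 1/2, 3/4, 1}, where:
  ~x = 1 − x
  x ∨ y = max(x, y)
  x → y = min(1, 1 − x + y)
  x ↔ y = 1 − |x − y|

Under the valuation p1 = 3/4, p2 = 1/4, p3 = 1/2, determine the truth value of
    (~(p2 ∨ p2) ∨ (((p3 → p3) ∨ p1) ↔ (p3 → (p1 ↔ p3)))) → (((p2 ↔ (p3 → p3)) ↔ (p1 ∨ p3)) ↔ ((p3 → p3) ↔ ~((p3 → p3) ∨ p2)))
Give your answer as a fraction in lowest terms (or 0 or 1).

1/2

p2 ∨ p2 = 1/4 ∨ 1/4 = 1/4
~(p2 ∨ p2) = ~1/4 = 3/4
p3 → p3 = 1/2 → 1/2 = 1
(p3 → p3) ∨ p1 = 1 ∨ 3/4 = 1
p1 ↔ p3 = 3/4 ↔ 1/2 = 3/4
p3 → (p1 ↔ p3) = 1/2 → 3/4 = 1
((p3 → p3) ∨ p1) ↔ (p3 → (p1 ↔ p3)) = 1 ↔ 1 = 1
~(p2 ∨ p2) ∨ (((p3 → p3) ∨ p1) ↔ (p3 → (p1 ↔ p3))) = 3/4 ∨ 1 = 1
p3 → p3 = 1/2 → 1/2 = 1
p2 ↔ (p3 → p3) = 1/4 ↔ 1 = 1/4
p1 ∨ p3 = 3/4 ∨ 1/2 = 3/4
(p2 ↔ (p3 → p3)) ↔ (p1 ∨ p3) = 1/4 ↔ 3/4 = 1/2
p3 → p3 = 1/2 → 1/2 = 1
p3 → p3 = 1/2 → 1/2 = 1
(p3 → p3) ∨ p2 = 1 ∨ 1/4 = 1
~((p3 → p3) ∨ p2) = ~1 = 0
(p3 → p3) ↔ ~((p3 → p3) ∨ p2) = 1 ↔ 0 = 0
((p2 ↔ (p3 → p3)) ↔ (p1 ∨ p3)) ↔ ((p3 → p3) ↔ ~((p3 → p3) ∨ p2)) = 1/2 ↔ 0 = 1/2
(~(p2 ∨ p2) ∨ (((p3 → p3) ∨ p1) ↔ (p3 → (p1 ↔ p3)))) → (((p2 ↔ (p3 → p3)) ↔ (p1 ∨ p3)) ↔ ((p3 → p3) ↔ ~((p3 → p3) ∨ p2))) = 1 → 1/2 = 1/2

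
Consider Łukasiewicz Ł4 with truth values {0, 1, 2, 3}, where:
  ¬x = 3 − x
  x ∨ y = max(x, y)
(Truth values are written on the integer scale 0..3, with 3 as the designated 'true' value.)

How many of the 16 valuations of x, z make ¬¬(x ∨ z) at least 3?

7

x = 0, z = 0 ↦ 0  <
x = 0, z = 1 ↦ 1  <
x = 0, z = 2 ↦ 2  <
x = 0, z = 3 ↦ 3  ≥
x = 1, z = 0 ↦ 1  <
x = 1, z = 1 ↦ 1  <
x = 1, z = 2 ↦ 2  <
x = 1, z = 3 ↦ 3  ≥
x = 2, z = 0 ↦ 2  <
x = 2, z = 1 ↦ 2  <
x = 2, z = 2 ↦ 2  <
x = 2, z = 3 ↦ 3  ≥
x = 3, z = 0 ↦ 3  ≥
x = 3, z = 1 ↦ 3  ≥
x = 3, z = 2 ↦ 3  ≥
x = 3, z = 3 ↦ 3  ≥
So 7 of the 16 assignments meet the threshold.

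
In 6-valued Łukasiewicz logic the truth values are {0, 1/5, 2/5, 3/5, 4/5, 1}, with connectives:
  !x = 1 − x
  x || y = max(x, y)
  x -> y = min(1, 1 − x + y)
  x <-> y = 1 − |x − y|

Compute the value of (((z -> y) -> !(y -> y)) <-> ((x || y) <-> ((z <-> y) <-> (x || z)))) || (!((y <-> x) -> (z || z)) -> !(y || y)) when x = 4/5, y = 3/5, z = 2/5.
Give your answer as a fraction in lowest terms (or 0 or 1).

1

z -> y = 2/5 -> 3/5 = 1
y -> y = 3/5 -> 3/5 = 1
!(y -> y) = !1 = 0
(z -> y) -> !(y -> y) = 1 -> 0 = 0
x || y = 4/5 || 3/5 = 4/5
z <-> y = 2/5 <-> 3/5 = 4/5
x || z = 4/5 || 2/5 = 4/5
(z <-> y) <-> (x || z) = 4/5 <-> 4/5 = 1
(x || y) <-> ((z <-> y) <-> (x || z)) = 4/5 <-> 1 = 4/5
((z -> y) -> !(y -> y)) <-> ((x || y) <-> ((z <-> y) <-> (x || z))) = 0 <-> 4/5 = 1/5
y <-> x = 3/5 <-> 4/5 = 4/5
z || z = 2/5 || 2/5 = 2/5
(y <-> x) -> (z || z) = 4/5 -> 2/5 = 3/5
!((y <-> x) -> (z || z)) = !3/5 = 2/5
y || y = 3/5 || 3/5 = 3/5
!(y || y) = !3/5 = 2/5
!((y <-> x) -> (z || z)) -> !(y || y) = 2/5 -> 2/5 = 1
(((z -> y) -> !(y -> y)) <-> ((x || y) <-> ((z <-> y) <-> (x || z)))) || (!((y <-> x) -> (z || z)) -> !(y || y)) = 1/5 || 1 = 1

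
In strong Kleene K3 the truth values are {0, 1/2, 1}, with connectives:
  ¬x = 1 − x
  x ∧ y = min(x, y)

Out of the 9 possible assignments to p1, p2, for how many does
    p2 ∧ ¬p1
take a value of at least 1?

p1 = 0, p2 = 0 ↦ 0  <
p1 = 0, p2 = 1/2 ↦ 1/2  <
p1 = 0, p2 = 1 ↦ 1  ≥
p1 = 1/2, p2 = 0 ↦ 0  <
p1 = 1/2, p2 = 1/2 ↦ 1/2  <
p1 = 1/2, p2 = 1 ↦ 1/2  <
p1 = 1, p2 = 0 ↦ 0  <
p1 = 1, p2 = 1/2 ↦ 0  <
p1 = 1, p2 = 1 ↦ 0  <
So 1 of the 9 assignments meets the threshold.

1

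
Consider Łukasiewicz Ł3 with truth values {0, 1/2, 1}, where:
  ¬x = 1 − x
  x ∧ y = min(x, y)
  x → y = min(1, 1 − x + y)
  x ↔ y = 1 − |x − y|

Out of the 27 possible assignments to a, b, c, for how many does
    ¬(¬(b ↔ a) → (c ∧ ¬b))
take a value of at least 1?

4

value 1: 4 assignments (counts)
value 1/2: 7 assignments
value 0: 16 assignments
So 4 of the 27 assignments meet the threshold.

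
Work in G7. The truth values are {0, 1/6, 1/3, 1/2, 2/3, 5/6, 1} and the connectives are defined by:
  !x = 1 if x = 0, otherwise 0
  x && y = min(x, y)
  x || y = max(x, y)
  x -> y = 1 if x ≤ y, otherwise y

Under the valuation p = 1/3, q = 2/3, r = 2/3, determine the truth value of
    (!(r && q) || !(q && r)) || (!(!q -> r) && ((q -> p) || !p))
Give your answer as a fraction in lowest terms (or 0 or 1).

0

r && q = 2/3 && 2/3 = 2/3
!(r && q) = !2/3 = 0
q && r = 2/3 && 2/3 = 2/3
!(q && r) = !2/3 = 0
!(r && q) || !(q && r) = 0 || 0 = 0
!q = !2/3 = 0
!q -> r = 0 -> 2/3 = 1
!(!q -> r) = !1 = 0
q -> p = 2/3 -> 1/3 = 1/3
!p = !1/3 = 0
(q -> p) || !p = 1/3 || 0 = 1/3
!(!q -> r) && ((q -> p) || !p) = 0 && 1/3 = 0
(!(r && q) || !(q && r)) || (!(!q -> r) && ((q -> p) || !p)) = 0 || 0 = 0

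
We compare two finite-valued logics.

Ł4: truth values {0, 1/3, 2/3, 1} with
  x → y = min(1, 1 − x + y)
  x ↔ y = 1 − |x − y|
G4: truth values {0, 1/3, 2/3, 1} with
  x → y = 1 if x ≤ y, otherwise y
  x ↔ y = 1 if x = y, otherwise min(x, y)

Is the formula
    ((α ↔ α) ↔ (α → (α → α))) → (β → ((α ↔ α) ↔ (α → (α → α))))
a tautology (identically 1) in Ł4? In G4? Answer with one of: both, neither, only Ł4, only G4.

both

In Ł4: every assignment gives 1 — tautology.
In G4: every assignment gives 1 — tautology.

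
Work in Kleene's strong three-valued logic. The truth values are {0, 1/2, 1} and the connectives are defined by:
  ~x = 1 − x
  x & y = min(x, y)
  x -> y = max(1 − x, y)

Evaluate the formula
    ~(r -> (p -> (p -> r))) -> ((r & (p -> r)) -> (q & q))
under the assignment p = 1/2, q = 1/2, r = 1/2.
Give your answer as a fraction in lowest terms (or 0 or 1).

1/2

p -> r = 1/2 -> 1/2 = 1/2
p -> (p -> r) = 1/2 -> 1/2 = 1/2
r -> (p -> (p -> r)) = 1/2 -> 1/2 = 1/2
~(r -> (p -> (p -> r))) = ~1/2 = 1/2
p -> r = 1/2 -> 1/2 = 1/2
r & (p -> r) = 1/2 & 1/2 = 1/2
q & q = 1/2 & 1/2 = 1/2
(r & (p -> r)) -> (q & q) = 1/2 -> 1/2 = 1/2
~(r -> (p -> (p -> r))) -> ((r & (p -> r)) -> (q & q)) = 1/2 -> 1/2 = 1/2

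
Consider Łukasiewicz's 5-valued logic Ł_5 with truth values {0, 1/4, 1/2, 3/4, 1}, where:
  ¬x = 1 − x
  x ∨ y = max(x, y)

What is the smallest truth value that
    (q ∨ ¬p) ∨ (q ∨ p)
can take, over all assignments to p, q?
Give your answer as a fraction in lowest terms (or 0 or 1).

Take p = 1/2, q = 0:
¬p = ¬1/2 = 1/2
q ∨ ¬p = 0 ∨ 1/2 = 1/2
q ∨ p = 0 ∨ 1/2 = 1/2
(q ∨ ¬p) ∨ (q ∨ p) = 1/2 ∨ 1/2 = 1/2
No assignment yields a value below 1/2, so this is the minimum.

1/2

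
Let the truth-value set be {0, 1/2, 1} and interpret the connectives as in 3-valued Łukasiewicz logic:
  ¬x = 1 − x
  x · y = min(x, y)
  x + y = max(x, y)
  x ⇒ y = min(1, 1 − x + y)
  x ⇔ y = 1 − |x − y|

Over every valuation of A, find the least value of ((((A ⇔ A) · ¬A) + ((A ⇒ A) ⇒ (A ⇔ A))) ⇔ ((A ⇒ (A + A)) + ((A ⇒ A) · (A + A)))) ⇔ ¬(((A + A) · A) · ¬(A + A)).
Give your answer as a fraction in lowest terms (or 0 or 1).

Take A = 1/2:
A ⇔ A = 1/2 ⇔ 1/2 = 1
¬A = ¬1/2 = 1/2
(A ⇔ A) · ¬A = 1 · 1/2 = 1/2
A ⇒ A = 1/2 ⇒ 1/2 = 1
A ⇔ A = 1/2 ⇔ 1/2 = 1
(A ⇒ A) ⇒ (A ⇔ A) = 1 ⇒ 1 = 1
((A ⇔ A) · ¬A) + ((A ⇒ A) ⇒ (A ⇔ A)) = 1/2 + 1 = 1
A + A = 1/2 + 1/2 = 1/2
A ⇒ (A + A) = 1/2 ⇒ 1/2 = 1
A ⇒ A = 1/2 ⇒ 1/2 = 1
A + A = 1/2 + 1/2 = 1/2
(A ⇒ A) · (A + A) = 1 · 1/2 = 1/2
(A ⇒ (A + A)) + ((A ⇒ A) · (A + A)) = 1 + 1/2 = 1
(((A ⇔ A) · ¬A) + ((A ⇒ A) ⇒ (A ⇔ A))) ⇔ ((A ⇒ (A + A)) + ((A ⇒ A) · (A + A))) = 1 ⇔ 1 = 1
A + A = 1/2 + 1/2 = 1/2
(A + A) · A = 1/2 · 1/2 = 1/2
A + A = 1/2 + 1/2 = 1/2
¬(A + A) = ¬1/2 = 1/2
((A + A) · A) · ¬(A + A) = 1/2 · 1/2 = 1/2
¬(((A + A) · A) · ¬(A + A)) = ¬1/2 = 1/2
((((A ⇔ A) · ¬A) + ((A ⇒ A) ⇒ (A ⇔ A))) ⇔ ((A ⇒ (A + A)) + ((A ⇒ A) · (A + A)))) ⇔ ¬(((A + A) · A) · ¬(A + A)) = 1 ⇔ 1/2 = 1/2
No assignment yields a value below 1/2, so this is the minimum.

1/2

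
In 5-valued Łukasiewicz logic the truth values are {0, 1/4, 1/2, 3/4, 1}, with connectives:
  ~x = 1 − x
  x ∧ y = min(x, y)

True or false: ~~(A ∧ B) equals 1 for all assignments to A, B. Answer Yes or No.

Counterexample: take A = 0, B = 0.
A ∧ B = 0 ∧ 0 = 0
~(A ∧ B) = ~0 = 1
~~(A ∧ B) = ~1 = 0
This gives 0 ≠ 1.

No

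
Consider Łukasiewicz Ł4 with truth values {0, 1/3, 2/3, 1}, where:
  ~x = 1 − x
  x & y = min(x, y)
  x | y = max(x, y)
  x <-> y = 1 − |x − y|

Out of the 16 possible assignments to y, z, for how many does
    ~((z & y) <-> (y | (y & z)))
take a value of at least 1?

y = 0, z = 0 ↦ 0  <
y = 0, z = 1/3 ↦ 0  <
y = 0, z = 2/3 ↦ 0  <
y = 0, z = 1 ↦ 0  <
y = 1/3, z = 0 ↦ 1/3  <
y = 1/3, z = 1/3 ↦ 0  <
y = 1/3, z = 2/3 ↦ 0  <
y = 1/3, z = 1 ↦ 0  <
y = 2/3, z = 0 ↦ 2/3  <
y = 2/3, z = 1/3 ↦ 1/3  <
y = 2/3, z = 2/3 ↦ 0  <
y = 2/3, z = 1 ↦ 0  <
y = 1, z = 0 ↦ 1  ≥
y = 1, z = 1/3 ↦ 2/3  <
y = 1, z = 2/3 ↦ 1/3  <
y = 1, z = 1 ↦ 0  <
So 1 of the 16 assignments meets the threshold.

1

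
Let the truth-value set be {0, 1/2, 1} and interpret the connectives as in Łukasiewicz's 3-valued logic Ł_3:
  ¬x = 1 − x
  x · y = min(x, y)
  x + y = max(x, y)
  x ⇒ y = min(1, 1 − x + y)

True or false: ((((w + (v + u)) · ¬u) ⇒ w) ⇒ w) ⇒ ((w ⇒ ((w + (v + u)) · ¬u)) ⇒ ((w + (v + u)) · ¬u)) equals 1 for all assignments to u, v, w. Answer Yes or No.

At u = 0, v = 1/2, w = 1, for instance:
v + u = 1/2 + 0 = 1/2
w + (v + u) = 1 + 1/2 = 1
¬u = ¬0 = 1
(w + (v + u)) · ¬u = 1 · 1 = 1
((w + (v + u)) · ¬u) ⇒ w = 1 ⇒ 1 = 1
(((w + (v + u)) · ¬u) ⇒ w) ⇒ w = 1 ⇒ 1 = 1
w ⇒ ((w + (v + u)) · ¬u) = 1 ⇒ 1 = 1
(w ⇒ ((w + (v + u)) · ¬u)) ⇒ ((w + (v + u)) · ¬u) = 1 ⇒ 1 = 1
((((w + (v + u)) · ¬u) ⇒ w) ⇒ w) ⇒ ((w ⇒ ((w + (v + u)) · ¬u)) ⇒ ((w + (v + u)) · ¬u)) = 1 ⇒ 1 = 1
and checking the remaining 26 assignments likewise gives ≥ 1 in every case.

Yes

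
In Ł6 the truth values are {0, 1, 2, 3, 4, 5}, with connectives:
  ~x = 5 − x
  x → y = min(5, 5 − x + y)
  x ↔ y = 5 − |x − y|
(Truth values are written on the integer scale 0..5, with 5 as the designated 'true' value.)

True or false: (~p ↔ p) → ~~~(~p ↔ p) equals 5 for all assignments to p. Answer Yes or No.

No

Counterexample: take p = 2.
~p = ~2 = 3
~p ↔ p = 3 ↔ 2 = 4
~p = ~2 = 3
~p ↔ p = 3 ↔ 2 = 4
~(~p ↔ p) = ~4 = 1
~~(~p ↔ p) = ~1 = 4
~~~(~p ↔ p) = ~4 = 1
(~p ↔ p) → ~~~(~p ↔ p) = 4 → 1 = 2
This gives 2 ≠ 5.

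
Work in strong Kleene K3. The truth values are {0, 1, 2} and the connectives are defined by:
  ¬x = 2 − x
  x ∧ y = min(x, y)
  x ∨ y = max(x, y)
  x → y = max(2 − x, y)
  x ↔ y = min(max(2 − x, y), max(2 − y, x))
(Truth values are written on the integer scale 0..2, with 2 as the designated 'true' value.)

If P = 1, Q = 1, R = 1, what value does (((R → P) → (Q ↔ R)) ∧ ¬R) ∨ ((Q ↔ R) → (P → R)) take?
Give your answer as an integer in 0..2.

R → P = 1 → 1 = 1
Q ↔ R = 1 ↔ 1 = 1
(R → P) → (Q ↔ R) = 1 → 1 = 1
¬R = ¬1 = 1
((R → P) → (Q ↔ R)) ∧ ¬R = 1 ∧ 1 = 1
Q ↔ R = 1 ↔ 1 = 1
P → R = 1 → 1 = 1
(Q ↔ R) → (P → R) = 1 → 1 = 1
(((R → P) → (Q ↔ R)) ∧ ¬R) ∨ ((Q ↔ R) → (P → R)) = 1 ∨ 1 = 1

1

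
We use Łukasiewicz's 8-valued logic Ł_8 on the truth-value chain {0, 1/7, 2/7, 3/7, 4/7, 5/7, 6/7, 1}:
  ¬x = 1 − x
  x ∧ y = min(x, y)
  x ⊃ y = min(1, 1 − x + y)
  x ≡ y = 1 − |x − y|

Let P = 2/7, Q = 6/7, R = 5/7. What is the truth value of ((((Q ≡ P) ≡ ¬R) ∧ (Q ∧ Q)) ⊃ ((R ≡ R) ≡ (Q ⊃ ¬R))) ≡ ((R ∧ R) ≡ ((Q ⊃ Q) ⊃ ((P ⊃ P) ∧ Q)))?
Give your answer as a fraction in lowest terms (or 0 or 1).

Q ≡ P = 6/7 ≡ 2/7 = 3/7
¬R = ¬5/7 = 2/7
(Q ≡ P) ≡ ¬R = 3/7 ≡ 2/7 = 6/7
Q ∧ Q = 6/7 ∧ 6/7 = 6/7
((Q ≡ P) ≡ ¬R) ∧ (Q ∧ Q) = 6/7 ∧ 6/7 = 6/7
R ≡ R = 5/7 ≡ 5/7 = 1
¬R = ¬5/7 = 2/7
Q ⊃ ¬R = 6/7 ⊃ 2/7 = 3/7
(R ≡ R) ≡ (Q ⊃ ¬R) = 1 ≡ 3/7 = 3/7
(((Q ≡ P) ≡ ¬R) ∧ (Q ∧ Q)) ⊃ ((R ≡ R) ≡ (Q ⊃ ¬R)) = 6/7 ⊃ 3/7 = 4/7
R ∧ R = 5/7 ∧ 5/7 = 5/7
Q ⊃ Q = 6/7 ⊃ 6/7 = 1
P ⊃ P = 2/7 ⊃ 2/7 = 1
(P ⊃ P) ∧ Q = 1 ∧ 6/7 = 6/7
(Q ⊃ Q) ⊃ ((P ⊃ P) ∧ Q) = 1 ⊃ 6/7 = 6/7
(R ∧ R) ≡ ((Q ⊃ Q) ⊃ ((P ⊃ P) ∧ Q)) = 5/7 ≡ 6/7 = 6/7
((((Q ≡ P) ≡ ¬R) ∧ (Q ∧ Q)) ⊃ ((R ≡ R) ≡ (Q ⊃ ¬R))) ≡ ((R ∧ R) ≡ ((Q ⊃ Q) ⊃ ((P ⊃ P) ∧ Q))) = 4/7 ≡ 6/7 = 5/7

5/7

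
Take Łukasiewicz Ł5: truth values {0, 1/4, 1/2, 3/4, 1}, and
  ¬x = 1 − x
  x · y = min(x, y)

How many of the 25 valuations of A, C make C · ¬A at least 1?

1

value 1: 1 assignment (counts)
value 3/4: 3 assignments
value 1/2: 5 assignments
value 1/4: 7 assignments
value 0: 9 assignments
So 1 of the 25 assignments meets the threshold.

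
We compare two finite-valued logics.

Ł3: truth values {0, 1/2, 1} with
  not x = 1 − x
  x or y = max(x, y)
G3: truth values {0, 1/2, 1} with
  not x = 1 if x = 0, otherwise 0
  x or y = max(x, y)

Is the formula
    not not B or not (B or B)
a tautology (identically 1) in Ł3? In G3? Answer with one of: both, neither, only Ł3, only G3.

In Ł3: at B = 1/2 the value is 1/2 — not a tautology.
In G3: every assignment gives 1 — tautology.

only G3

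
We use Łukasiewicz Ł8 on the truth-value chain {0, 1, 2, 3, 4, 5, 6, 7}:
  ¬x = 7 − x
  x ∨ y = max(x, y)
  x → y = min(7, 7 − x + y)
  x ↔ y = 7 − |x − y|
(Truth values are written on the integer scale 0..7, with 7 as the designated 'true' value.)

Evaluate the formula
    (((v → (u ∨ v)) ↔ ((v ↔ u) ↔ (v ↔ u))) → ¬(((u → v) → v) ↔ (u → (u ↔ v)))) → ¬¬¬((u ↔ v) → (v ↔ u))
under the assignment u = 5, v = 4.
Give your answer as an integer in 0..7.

u ∨ v = 5 ∨ 4 = 5
v → (u ∨ v) = 4 → 5 = 7
v ↔ u = 4 ↔ 5 = 6
v ↔ u = 4 ↔ 5 = 6
(v ↔ u) ↔ (v ↔ u) = 6 ↔ 6 = 7
(v → (u ∨ v)) ↔ ((v ↔ u) ↔ (v ↔ u)) = 7 ↔ 7 = 7
u → v = 5 → 4 = 6
(u → v) → v = 6 → 4 = 5
u ↔ v = 5 ↔ 4 = 6
u → (u ↔ v) = 5 → 6 = 7
((u → v) → v) ↔ (u → (u ↔ v)) = 5 ↔ 7 = 5
¬(((u → v) → v) ↔ (u → (u ↔ v))) = ¬5 = 2
((v → (u ∨ v)) ↔ ((v ↔ u) ↔ (v ↔ u))) → ¬(((u → v) → v) ↔ (u → (u ↔ v))) = 7 → 2 = 2
u ↔ v = 5 ↔ 4 = 6
v ↔ u = 4 ↔ 5 = 6
(u ↔ v) → (v ↔ u) = 6 → 6 = 7
¬((u ↔ v) → (v ↔ u)) = ¬7 = 0
¬¬((u ↔ v) → (v ↔ u)) = ¬0 = 7
¬¬¬((u ↔ v) → (v ↔ u)) = ¬7 = 0
(((v → (u ∨ v)) ↔ ((v ↔ u) ↔ (v ↔ u))) → ¬(((u → v) → v) ↔ (u → (u ↔ v)))) → ¬¬¬((u ↔ v) → (v ↔ u)) = 2 → 0 = 5

5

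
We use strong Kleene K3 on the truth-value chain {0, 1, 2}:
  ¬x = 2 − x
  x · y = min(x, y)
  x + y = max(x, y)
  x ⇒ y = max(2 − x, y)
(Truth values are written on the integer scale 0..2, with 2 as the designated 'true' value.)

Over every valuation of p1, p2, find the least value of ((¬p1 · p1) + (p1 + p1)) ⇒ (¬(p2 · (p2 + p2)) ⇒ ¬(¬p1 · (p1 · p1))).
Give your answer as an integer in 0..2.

1

Take p1 = 1, p2 = 0:
¬p1 = ¬1 = 1
¬p1 · p1 = 1 · 1 = 1
p1 + p1 = 1 + 1 = 1
(¬p1 · p1) + (p1 + p1) = 1 + 1 = 1
p2 + p2 = 0 + 0 = 0
p2 · (p2 + p2) = 0 · 0 = 0
¬(p2 · (p2 + p2)) = ¬0 = 2
¬p1 = ¬1 = 1
p1 · p1 = 1 · 1 = 1
¬p1 · (p1 · p1) = 1 · 1 = 1
¬(¬p1 · (p1 · p1)) = ¬1 = 1
¬(p2 · (p2 + p2)) ⇒ ¬(¬p1 · (p1 · p1)) = 2 ⇒ 1 = 1
((¬p1 · p1) + (p1 + p1)) ⇒ (¬(p2 · (p2 + p2)) ⇒ ¬(¬p1 · (p1 · p1))) = 1 ⇒ 1 = 1
No assignment yields a value below 1, so this is the minimum.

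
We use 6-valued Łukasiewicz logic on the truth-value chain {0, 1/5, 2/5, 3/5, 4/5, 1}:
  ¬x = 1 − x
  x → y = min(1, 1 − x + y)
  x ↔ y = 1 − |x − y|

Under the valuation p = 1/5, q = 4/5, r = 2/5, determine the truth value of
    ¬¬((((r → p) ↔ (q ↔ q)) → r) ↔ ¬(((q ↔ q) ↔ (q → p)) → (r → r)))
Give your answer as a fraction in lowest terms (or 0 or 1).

r → p = 2/5 → 1/5 = 4/5
q ↔ q = 4/5 ↔ 4/5 = 1
(r → p) ↔ (q ↔ q) = 4/5 ↔ 1 = 4/5
((r → p) ↔ (q ↔ q)) → r = 4/5 → 2/5 = 3/5
q ↔ q = 4/5 ↔ 4/5 = 1
q → p = 4/5 → 1/5 = 2/5
(q ↔ q) ↔ (q → p) = 1 ↔ 2/5 = 2/5
r → r = 2/5 → 2/5 = 1
((q ↔ q) ↔ (q → p)) → (r → r) = 2/5 → 1 = 1
¬(((q ↔ q) ↔ (q → p)) → (r → r)) = ¬1 = 0
(((r → p) ↔ (q ↔ q)) → r) ↔ ¬(((q ↔ q) ↔ (q → p)) → (r → r)) = 3/5 ↔ 0 = 2/5
¬((((r → p) ↔ (q ↔ q)) → r) ↔ ¬(((q ↔ q) ↔ (q → p)) → (r → r))) = ¬2/5 = 3/5
¬¬((((r → p) ↔ (q ↔ q)) → r) ↔ ¬(((q ↔ q) ↔ (q → p)) → (r → r))) = ¬3/5 = 2/5

2/5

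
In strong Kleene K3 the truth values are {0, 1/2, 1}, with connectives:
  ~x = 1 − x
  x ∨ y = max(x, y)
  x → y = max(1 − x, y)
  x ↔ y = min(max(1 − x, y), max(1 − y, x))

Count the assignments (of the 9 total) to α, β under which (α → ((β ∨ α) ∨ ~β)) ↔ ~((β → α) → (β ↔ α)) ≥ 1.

1

α = 0, β = 0 ↦ 0  <
α = 0, β = 1/2 ↦ 1/2  <
α = 0, β = 1 ↦ 0  <
α = 1/2, β = 0 ↦ 1/2  <
α = 1/2, β = 1/2 ↦ 1/2  <
α = 1/2, β = 1 ↦ 1/2  <
α = 1, β = 0 ↦ 1  ≥
α = 1, β = 1/2 ↦ 1/2  <
α = 1, β = 1 ↦ 0  <
So 1 of the 9 assignments meets the threshold.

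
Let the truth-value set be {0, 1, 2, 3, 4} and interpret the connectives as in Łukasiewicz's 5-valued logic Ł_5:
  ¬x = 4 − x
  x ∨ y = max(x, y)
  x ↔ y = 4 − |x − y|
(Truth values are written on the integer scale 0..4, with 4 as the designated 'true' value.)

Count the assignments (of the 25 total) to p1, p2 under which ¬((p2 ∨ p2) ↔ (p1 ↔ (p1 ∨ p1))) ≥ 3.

value 4: 5 assignments (counts)
value 3: 5 assignments (counts)
value 2: 5 assignments
value 1: 5 assignments
value 0: 5 assignments
So 10 of the 25 assignments meet the threshold.

10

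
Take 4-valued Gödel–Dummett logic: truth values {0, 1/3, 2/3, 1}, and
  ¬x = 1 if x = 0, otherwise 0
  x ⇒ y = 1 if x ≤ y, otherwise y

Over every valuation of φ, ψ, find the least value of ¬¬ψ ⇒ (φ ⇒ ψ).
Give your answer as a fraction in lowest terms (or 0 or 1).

1/3

Take φ = 2/3, ψ = 1/3:
¬ψ = ¬1/3 = 0
¬¬ψ = ¬0 = 1
φ ⇒ ψ = 2/3 ⇒ 1/3 = 1/3
¬¬ψ ⇒ (φ ⇒ ψ) = 1 ⇒ 1/3 = 1/3
No assignment yields a value below 1/3, so this is the minimum.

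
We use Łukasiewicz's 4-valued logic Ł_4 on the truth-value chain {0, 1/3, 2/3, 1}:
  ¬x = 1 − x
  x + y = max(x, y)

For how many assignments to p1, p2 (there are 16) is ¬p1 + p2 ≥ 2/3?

12

p1 = 0, p2 = 0 ↦ 1  ≥
p1 = 0, p2 = 1/3 ↦ 1  ≥
p1 = 0, p2 = 2/3 ↦ 1  ≥
p1 = 0, p2 = 1 ↦ 1  ≥
p1 = 1/3, p2 = 0 ↦ 2/3  ≥
p1 = 1/3, p2 = 1/3 ↦ 2/3  ≥
p1 = 1/3, p2 = 2/3 ↦ 2/3  ≥
p1 = 1/3, p2 = 1 ↦ 1  ≥
p1 = 2/3, p2 = 0 ↦ 1/3  <
p1 = 2/3, p2 = 1/3 ↦ 1/3  <
p1 = 2/3, p2 = 2/3 ↦ 2/3  ≥
p1 = 2/3, p2 = 1 ↦ 1  ≥
p1 = 1, p2 = 0 ↦ 0  <
p1 = 1, p2 = 1/3 ↦ 1/3  <
p1 = 1, p2 = 2/3 ↦ 2/3  ≥
p1 = 1, p2 = 1 ↦ 1  ≥
So 12 of the 16 assignments meet the threshold.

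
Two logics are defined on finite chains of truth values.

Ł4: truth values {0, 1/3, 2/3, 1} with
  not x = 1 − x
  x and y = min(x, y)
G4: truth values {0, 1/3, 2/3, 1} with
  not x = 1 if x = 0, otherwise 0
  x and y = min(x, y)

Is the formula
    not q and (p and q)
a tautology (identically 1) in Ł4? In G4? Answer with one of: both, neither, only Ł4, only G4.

In Ł4: at p = 0, q = 0 the value is 0 — not a tautology.
In G4: at p = 0, q = 0 the value is 0 — not a tautology.

neither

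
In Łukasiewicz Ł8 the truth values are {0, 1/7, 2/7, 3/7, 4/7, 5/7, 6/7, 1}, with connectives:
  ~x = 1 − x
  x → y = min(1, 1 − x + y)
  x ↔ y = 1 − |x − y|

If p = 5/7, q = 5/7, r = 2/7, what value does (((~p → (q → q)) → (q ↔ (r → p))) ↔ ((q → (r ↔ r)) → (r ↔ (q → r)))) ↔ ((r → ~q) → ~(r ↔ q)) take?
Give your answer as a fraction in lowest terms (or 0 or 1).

~p = ~5/7 = 2/7
q → q = 5/7 → 5/7 = 1
~p → (q → q) = 2/7 → 1 = 1
r → p = 2/7 → 5/7 = 1
q ↔ (r → p) = 5/7 ↔ 1 = 5/7
(~p → (q → q)) → (q ↔ (r → p)) = 1 → 5/7 = 5/7
r ↔ r = 2/7 ↔ 2/7 = 1
q → (r ↔ r) = 5/7 → 1 = 1
q → r = 5/7 → 2/7 = 4/7
r ↔ (q → r) = 2/7 ↔ 4/7 = 5/7
(q → (r ↔ r)) → (r ↔ (q → r)) = 1 → 5/7 = 5/7
((~p → (q → q)) → (q ↔ (r → p))) ↔ ((q → (r ↔ r)) → (r ↔ (q → r))) = 5/7 ↔ 5/7 = 1
~q = ~5/7 = 2/7
r → ~q = 2/7 → 2/7 = 1
r ↔ q = 2/7 ↔ 5/7 = 4/7
~(r ↔ q) = ~4/7 = 3/7
(r → ~q) → ~(r ↔ q) = 1 → 3/7 = 3/7
(((~p → (q → q)) → (q ↔ (r → p))) ↔ ((q → (r ↔ r)) → (r ↔ (q → r)))) ↔ ((r → ~q) → ~(r ↔ q)) = 1 ↔ 3/7 = 3/7

3/7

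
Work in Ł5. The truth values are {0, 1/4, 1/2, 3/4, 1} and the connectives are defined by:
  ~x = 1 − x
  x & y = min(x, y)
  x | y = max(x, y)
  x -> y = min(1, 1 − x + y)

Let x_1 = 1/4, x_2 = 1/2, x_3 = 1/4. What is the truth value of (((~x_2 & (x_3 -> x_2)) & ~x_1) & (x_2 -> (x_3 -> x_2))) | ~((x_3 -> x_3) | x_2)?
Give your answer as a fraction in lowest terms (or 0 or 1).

1/2

~x_2 = ~1/2 = 1/2
x_3 -> x_2 = 1/4 -> 1/2 = 1
~x_2 & (x_3 -> x_2) = 1/2 & 1 = 1/2
~x_1 = ~1/4 = 3/4
(~x_2 & (x_3 -> x_2)) & ~x_1 = 1/2 & 3/4 = 1/2
x_3 -> x_2 = 1/4 -> 1/2 = 1
x_2 -> (x_3 -> x_2) = 1/2 -> 1 = 1
((~x_2 & (x_3 -> x_2)) & ~x_1) & (x_2 -> (x_3 -> x_2)) = 1/2 & 1 = 1/2
x_3 -> x_3 = 1/4 -> 1/4 = 1
(x_3 -> x_3) | x_2 = 1 | 1/2 = 1
~((x_3 -> x_3) | x_2) = ~1 = 0
(((~x_2 & (x_3 -> x_2)) & ~x_1) & (x_2 -> (x_3 -> x_2))) | ~((x_3 -> x_3) | x_2) = 1/2 | 0 = 1/2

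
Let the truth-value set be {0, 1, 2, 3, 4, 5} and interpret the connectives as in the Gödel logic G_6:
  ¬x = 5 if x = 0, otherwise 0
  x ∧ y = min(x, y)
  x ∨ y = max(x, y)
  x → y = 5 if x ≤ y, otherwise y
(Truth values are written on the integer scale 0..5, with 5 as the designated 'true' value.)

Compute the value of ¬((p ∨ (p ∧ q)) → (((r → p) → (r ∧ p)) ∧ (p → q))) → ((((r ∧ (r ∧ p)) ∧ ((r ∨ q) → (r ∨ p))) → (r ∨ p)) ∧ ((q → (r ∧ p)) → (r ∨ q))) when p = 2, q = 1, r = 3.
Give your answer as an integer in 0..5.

p ∧ q = 2 ∧ 1 = 1
p ∨ (p ∧ q) = 2 ∨ 1 = 2
r → p = 3 → 2 = 2
r ∧ p = 3 ∧ 2 = 2
(r → p) → (r ∧ p) = 2 → 2 = 5
p → q = 2 → 1 = 1
((r → p) → (r ∧ p)) ∧ (p → q) = 5 ∧ 1 = 1
(p ∨ (p ∧ q)) → (((r → p) → (r ∧ p)) ∧ (p → q)) = 2 → 1 = 1
¬((p ∨ (p ∧ q)) → (((r → p) → (r ∧ p)) ∧ (p → q))) = ¬1 = 0
r ∧ p = 3 ∧ 2 = 2
r ∧ (r ∧ p) = 3 ∧ 2 = 2
r ∨ q = 3 ∨ 1 = 3
r ∨ p = 3 ∨ 2 = 3
(r ∨ q) → (r ∨ p) = 3 → 3 = 5
(r ∧ (r ∧ p)) ∧ ((r ∨ q) → (r ∨ p)) = 2 ∧ 5 = 2
r ∨ p = 3 ∨ 2 = 3
((r ∧ (r ∧ p)) ∧ ((r ∨ q) → (r ∨ p))) → (r ∨ p) = 2 → 3 = 5
r ∧ p = 3 ∧ 2 = 2
q → (r ∧ p) = 1 → 2 = 5
r ∨ q = 3 ∨ 1 = 3
(q → (r ∧ p)) → (r ∨ q) = 5 → 3 = 3
(((r ∧ (r ∧ p)) ∧ ((r ∨ q) → (r ∨ p))) → (r ∨ p)) ∧ ((q → (r ∧ p)) → (r ∨ q)) = 5 ∧ 3 = 3
¬((p ∨ (p ∧ q)) → (((r → p) → (r ∧ p)) ∧ (p → q))) → ((((r ∧ (r ∧ p)) ∧ ((r ∨ q) → (r ∨ p))) → (r ∨ p)) ∧ ((q → (r ∧ p)) → (r ∨ q))) = 0 → 3 = 5

5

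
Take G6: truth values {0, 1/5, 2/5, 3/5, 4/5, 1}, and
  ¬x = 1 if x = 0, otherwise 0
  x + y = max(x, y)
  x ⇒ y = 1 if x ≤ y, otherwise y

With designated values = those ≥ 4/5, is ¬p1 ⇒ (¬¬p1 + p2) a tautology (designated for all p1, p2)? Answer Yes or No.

No

Counterexample: take p1 = 0, p2 = 0.
¬p1 = ¬0 = 1
¬p1 = ¬0 = 1
¬¬p1 = ¬1 = 0
¬¬p1 + p2 = 0 + 0 = 0
¬p1 ⇒ (¬¬p1 + p2) = 1 ⇒ 0 = 0
This gives 0, which is below 4/5.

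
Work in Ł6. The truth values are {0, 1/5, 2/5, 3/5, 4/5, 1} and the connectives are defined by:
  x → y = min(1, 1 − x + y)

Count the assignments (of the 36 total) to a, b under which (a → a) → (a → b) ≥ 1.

value 1: 21 assignments (counts)
value 4/5: 5 assignments
value 3/5: 4 assignments
value 2/5: 3 assignments
value 1/5: 2 assignments
value 0: 1 assignment
So 21 of the 36 assignments meet the threshold.

21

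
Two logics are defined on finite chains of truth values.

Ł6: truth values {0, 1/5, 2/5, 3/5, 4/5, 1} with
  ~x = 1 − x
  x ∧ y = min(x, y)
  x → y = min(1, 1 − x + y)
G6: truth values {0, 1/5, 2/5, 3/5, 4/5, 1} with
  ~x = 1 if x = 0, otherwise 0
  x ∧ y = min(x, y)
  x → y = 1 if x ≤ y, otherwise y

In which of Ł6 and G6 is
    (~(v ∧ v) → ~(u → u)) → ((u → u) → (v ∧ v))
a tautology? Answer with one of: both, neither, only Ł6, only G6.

only Ł6

In Ł6: every assignment gives 1 — tautology.
In G6: at u = 0, v = 1/5 the value is 1/5 — not a tautology.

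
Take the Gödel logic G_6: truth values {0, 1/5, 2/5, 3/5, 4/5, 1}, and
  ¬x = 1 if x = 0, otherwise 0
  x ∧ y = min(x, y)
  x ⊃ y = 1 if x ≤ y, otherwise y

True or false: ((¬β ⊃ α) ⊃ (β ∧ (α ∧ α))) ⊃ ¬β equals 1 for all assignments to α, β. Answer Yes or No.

No

Counterexample: take α = 1/5, β = 1/5.
¬β = ¬1/5 = 0
¬β ⊃ α = 0 ⊃ 1/5 = 1
α ∧ α = 1/5 ∧ 1/5 = 1/5
β ∧ (α ∧ α) = 1/5 ∧ 1/5 = 1/5
(¬β ⊃ α) ⊃ (β ∧ (α ∧ α)) = 1 ⊃ 1/5 = 1/5
¬β = ¬1/5 = 0
((¬β ⊃ α) ⊃ (β ∧ (α ∧ α))) ⊃ ¬β = 1/5 ⊃ 0 = 0
This gives 0 ≠ 1.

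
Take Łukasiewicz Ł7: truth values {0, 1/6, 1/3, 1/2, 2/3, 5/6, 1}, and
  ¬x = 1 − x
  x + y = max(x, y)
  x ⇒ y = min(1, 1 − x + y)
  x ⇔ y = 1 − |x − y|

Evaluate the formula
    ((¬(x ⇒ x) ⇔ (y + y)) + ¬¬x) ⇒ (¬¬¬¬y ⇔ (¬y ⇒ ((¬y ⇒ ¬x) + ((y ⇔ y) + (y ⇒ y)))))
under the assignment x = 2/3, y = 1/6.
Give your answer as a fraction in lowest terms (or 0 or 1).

1/3

x ⇒ x = 2/3 ⇒ 2/3 = 1
¬(x ⇒ x) = ¬1 = 0
y + y = 1/6 + 1/6 = 1/6
¬(x ⇒ x) ⇔ (y + y) = 0 ⇔ 1/6 = 5/6
¬x = ¬2/3 = 1/3
¬¬x = ¬1/3 = 2/3
(¬(x ⇒ x) ⇔ (y + y)) + ¬¬x = 5/6 + 2/3 = 5/6
¬y = ¬1/6 = 5/6
¬¬y = ¬5/6 = 1/6
¬¬¬y = ¬1/6 = 5/6
¬¬¬¬y = ¬5/6 = 1/6
¬y = ¬1/6 = 5/6
¬y = ¬1/6 = 5/6
¬x = ¬2/3 = 1/3
¬y ⇒ ¬x = 5/6 ⇒ 1/3 = 1/2
y ⇔ y = 1/6 ⇔ 1/6 = 1
y ⇒ y = 1/6 ⇒ 1/6 = 1
(y ⇔ y) + (y ⇒ y) = 1 + 1 = 1
(¬y ⇒ ¬x) + ((y ⇔ y) + (y ⇒ y)) = 1/2 + 1 = 1
¬y ⇒ ((¬y ⇒ ¬x) + ((y ⇔ y) + (y ⇒ y))) = 5/6 ⇒ 1 = 1
¬¬¬¬y ⇔ (¬y ⇒ ((¬y ⇒ ¬x) + ((y ⇔ y) + (y ⇒ y)))) = 1/6 ⇔ 1 = 1/6
((¬(x ⇒ x) ⇔ (y + y)) + ¬¬x) ⇒ (¬¬¬¬y ⇔ (¬y ⇒ ((¬y ⇒ ¬x) + ((y ⇔ y) + (y ⇒ y))))) = 5/6 ⇒ 1/6 = 1/3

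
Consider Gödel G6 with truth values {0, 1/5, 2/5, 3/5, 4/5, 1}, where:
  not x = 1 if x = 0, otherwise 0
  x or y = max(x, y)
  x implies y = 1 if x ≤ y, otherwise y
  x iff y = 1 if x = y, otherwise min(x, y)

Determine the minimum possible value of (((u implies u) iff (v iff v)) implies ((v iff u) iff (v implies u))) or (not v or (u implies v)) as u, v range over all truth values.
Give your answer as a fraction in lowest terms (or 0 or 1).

Take u = 2/5, v = 1/5:
u implies u = 2/5 implies 2/5 = 1
v iff v = 1/5 iff 1/5 = 1
(u implies u) iff (v iff v) = 1 iff 1 = 1
v iff u = 1/5 iff 2/5 = 1/5
v implies u = 1/5 implies 2/5 = 1
(v iff u) iff (v implies u) = 1/5 iff 1 = 1/5
((u implies u) iff (v iff v)) implies ((v iff u) iff (v implies u)) = 1 implies 1/5 = 1/5
not v = not 1/5 = 0
u implies v = 2/5 implies 1/5 = 1/5
not v or (u implies v) = 0 or 1/5 = 1/5
(((u implies u) iff (v iff v)) implies ((v iff u) iff (v implies u))) or (not v or (u implies v)) = 1/5 or 1/5 = 1/5
No assignment yields a value below 1/5, so this is the minimum.

1/5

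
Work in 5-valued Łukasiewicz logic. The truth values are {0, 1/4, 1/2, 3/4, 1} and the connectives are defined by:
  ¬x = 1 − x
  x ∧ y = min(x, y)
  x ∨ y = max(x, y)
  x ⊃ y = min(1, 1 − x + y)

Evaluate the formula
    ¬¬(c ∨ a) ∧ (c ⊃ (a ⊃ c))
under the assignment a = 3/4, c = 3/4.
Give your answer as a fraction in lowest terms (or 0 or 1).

c ∨ a = 3/4 ∨ 3/4 = 3/4
¬(c ∨ a) = ¬3/4 = 1/4
¬¬(c ∨ a) = ¬1/4 = 3/4
a ⊃ c = 3/4 ⊃ 3/4 = 1
c ⊃ (a ⊃ c) = 3/4 ⊃ 1 = 1
¬¬(c ∨ a) ∧ (c ⊃ (a ⊃ c)) = 3/4 ∧ 1 = 3/4

3/4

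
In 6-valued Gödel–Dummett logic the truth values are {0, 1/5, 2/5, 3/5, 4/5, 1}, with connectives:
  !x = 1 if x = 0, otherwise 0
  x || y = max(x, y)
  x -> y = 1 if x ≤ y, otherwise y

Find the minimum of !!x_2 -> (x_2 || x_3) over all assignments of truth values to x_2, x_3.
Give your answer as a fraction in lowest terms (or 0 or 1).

1/5

Take x_2 = 1/5, x_3 = 0:
!x_2 = !1/5 = 0
!!x_2 = !0 = 1
x_2 || x_3 = 1/5 || 0 = 1/5
!!x_2 -> (x_2 || x_3) = 1 -> 1/5 = 1/5
No assignment yields a value below 1/5, so this is the minimum.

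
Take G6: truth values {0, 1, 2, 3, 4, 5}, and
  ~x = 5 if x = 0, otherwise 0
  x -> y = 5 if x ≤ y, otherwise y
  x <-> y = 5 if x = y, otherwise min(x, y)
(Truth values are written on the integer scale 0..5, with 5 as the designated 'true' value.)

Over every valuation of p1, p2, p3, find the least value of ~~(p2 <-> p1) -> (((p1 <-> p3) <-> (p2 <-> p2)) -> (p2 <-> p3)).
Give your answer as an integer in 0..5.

1

Take p1 = 1, p2 = 2, p3 = 1:
p2 <-> p1 = 2 <-> 1 = 1
~(p2 <-> p1) = ~1 = 0
~~(p2 <-> p1) = ~0 = 5
p1 <-> p3 = 1 <-> 1 = 5
p2 <-> p2 = 2 <-> 2 = 5
(p1 <-> p3) <-> (p2 <-> p2) = 5 <-> 5 = 5
p2 <-> p3 = 2 <-> 1 = 1
((p1 <-> p3) <-> (p2 <-> p2)) -> (p2 <-> p3) = 5 -> 1 = 1
~~(p2 <-> p1) -> (((p1 <-> p3) <-> (p2 <-> p2)) -> (p2 <-> p3)) = 5 -> 1 = 1
No assignment yields a value below 1, so this is the minimum.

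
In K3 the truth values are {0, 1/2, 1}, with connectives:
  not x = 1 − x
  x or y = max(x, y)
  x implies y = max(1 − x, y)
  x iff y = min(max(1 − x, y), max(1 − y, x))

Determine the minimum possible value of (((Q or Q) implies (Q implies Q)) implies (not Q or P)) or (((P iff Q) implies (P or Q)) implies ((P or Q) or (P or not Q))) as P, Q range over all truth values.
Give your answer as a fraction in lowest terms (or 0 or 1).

Take P = 0, Q = 1/2:
Q or Q = 1/2 or 1/2 = 1/2
Q implies Q = 1/2 implies 1/2 = 1/2
(Q or Q) implies (Q implies Q) = 1/2 implies 1/2 = 1/2
not Q = not 1/2 = 1/2
not Q or P = 1/2 or 0 = 1/2
((Q or Q) implies (Q implies Q)) implies (not Q or P) = 1/2 implies 1/2 = 1/2
P iff Q = 0 iff 1/2 = 1/2
P or Q = 0 or 1/2 = 1/2
(P iff Q) implies (P or Q) = 1/2 implies 1/2 = 1/2
P or Q = 0 or 1/2 = 1/2
not Q = not 1/2 = 1/2
P or not Q = 0 or 1/2 = 1/2
(P or Q) or (P or not Q) = 1/2 or 1/2 = 1/2
((P iff Q) implies (P or Q)) implies ((P or Q) or (P or not Q)) = 1/2 implies 1/2 = 1/2
(((Q or Q) implies (Q implies Q)) implies (not Q or P)) or (((P iff Q) implies (P or Q)) implies ((P or Q) or (P or not Q))) = 1/2 or 1/2 = 1/2
No assignment yields a value below 1/2, so this is the minimum.

1/2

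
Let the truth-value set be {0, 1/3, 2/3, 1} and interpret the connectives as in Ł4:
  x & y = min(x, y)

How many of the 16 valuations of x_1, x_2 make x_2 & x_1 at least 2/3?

x_1 = 0, x_2 = 0 ↦ 0  <
x_1 = 0, x_2 = 1/3 ↦ 0  <
x_1 = 0, x_2 = 2/3 ↦ 0  <
x_1 = 0, x_2 = 1 ↦ 0  <
x_1 = 1/3, x_2 = 0 ↦ 0  <
x_1 = 1/3, x_2 = 1/3 ↦ 1/3  <
x_1 = 1/3, x_2 = 2/3 ↦ 1/3  <
x_1 = 1/3, x_2 = 1 ↦ 1/3  <
x_1 = 2/3, x_2 = 0 ↦ 0  <
x_1 = 2/3, x_2 = 1/3 ↦ 1/3  <
x_1 = 2/3, x_2 = 2/3 ↦ 2/3  ≥
x_1 = 2/3, x_2 = 1 ↦ 2/3  ≥
x_1 = 1, x_2 = 0 ↦ 0  <
x_1 = 1, x_2 = 1/3 ↦ 1/3  <
x_1 = 1, x_2 = 2/3 ↦ 2/3  ≥
x_1 = 1, x_2 = 1 ↦ 1  ≥
So 4 of the 16 assignments meet the threshold.

4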